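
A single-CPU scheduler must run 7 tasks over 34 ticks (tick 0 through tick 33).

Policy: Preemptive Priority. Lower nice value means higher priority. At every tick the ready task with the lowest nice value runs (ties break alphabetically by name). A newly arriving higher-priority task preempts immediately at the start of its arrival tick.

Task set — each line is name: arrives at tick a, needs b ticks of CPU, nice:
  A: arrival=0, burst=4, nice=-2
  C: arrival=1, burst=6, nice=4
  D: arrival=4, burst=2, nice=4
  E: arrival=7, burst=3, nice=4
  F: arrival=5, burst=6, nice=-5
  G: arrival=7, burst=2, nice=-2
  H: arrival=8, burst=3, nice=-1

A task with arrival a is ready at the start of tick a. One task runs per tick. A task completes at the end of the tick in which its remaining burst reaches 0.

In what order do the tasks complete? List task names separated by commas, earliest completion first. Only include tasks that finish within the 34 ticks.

completion order = A, F, G, H, C, D, E

t=0: ready={A} → run A
t=1: ready={A,C} → run A
t=2: ready={A,C} → run A
t=3: ready={A,C} → run A
t=4: ready={C,D} → run C
t=5: ready={C,D,F} → run F
t=6: ready={C,D,F} → run F
t=7: ready={C,D,E,F,G} → run F
t=8: ready={C,D,E,F,G,H} → run F
t=9: ready={C,D,E,F,G,H} → run F
t=10: ready={C,D,E,F,G,H} → run F
t=11: ready={C,D,E,G,H} → run G
t=12: ready={C,D,E,G,H} → run G
t=13: ready={C,D,E,H} → run H
t=14: ready={C,D,E,H} → run H
t=15: ready={C,D,E,H} → run H
t=16: ready={C,D,E} → run C
t=17: ready={C,D,E} → run C
t=18: ready={C,D,E} → run C
t=19: ready={C,D,E} → run C
t=20: ready={C,D,E} → run C
t=21: ready={D,E} → run D
t=22: ready={D,E} → run D
t=23: ready={E} → run E
t=24: ready={E} → run E
t=25: ready={E} → run E
t=26: (idle)
t=27: (idle)
t=28: (idle)
t=29: (idle)
t=30: (idle)
t=31: (idle)
t=32: (idle)
t=33: (idle)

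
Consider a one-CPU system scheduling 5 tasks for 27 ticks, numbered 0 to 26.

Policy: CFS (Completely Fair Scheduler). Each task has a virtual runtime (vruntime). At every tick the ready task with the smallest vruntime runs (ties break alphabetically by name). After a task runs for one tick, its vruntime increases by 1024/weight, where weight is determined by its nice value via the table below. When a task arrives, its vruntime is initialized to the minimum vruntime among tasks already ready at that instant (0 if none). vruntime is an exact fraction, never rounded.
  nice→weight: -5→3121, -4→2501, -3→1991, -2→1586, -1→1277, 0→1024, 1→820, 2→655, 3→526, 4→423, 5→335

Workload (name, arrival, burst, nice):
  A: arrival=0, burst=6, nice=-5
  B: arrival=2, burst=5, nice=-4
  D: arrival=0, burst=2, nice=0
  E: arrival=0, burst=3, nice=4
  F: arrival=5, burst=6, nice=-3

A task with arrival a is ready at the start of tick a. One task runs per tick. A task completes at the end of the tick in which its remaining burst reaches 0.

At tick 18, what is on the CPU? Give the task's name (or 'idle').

t=0: vr[A=0 D=0 E=0] → run A
t=1: vr[A=1024/3121 D=0 E=0] → run D
t=2: vr[A=1024/3121 B=0 D=1 E=0] → run B
t=3: vr[A=1024/3121 B=1024/2501 D=1 E=0] → run E
t=4: vr[A=1024/3121 B=1024/2501 D=1 E=1024/423] → run A
t=5: vr[A=2048/3121 B=1024/2501 D=1 E=1024/423 F=1024/2501] → run B
t=6: vr[A=2048/3121 B=2048/2501 D=1 E=1024/423 F=1024/2501] → run F
t=7: vr[A=2048/3121 B=2048/2501 D=1 E=1024/423 F=4599808/4979491] → run A
t=8: vr[A=3072/3121 B=2048/2501 D=1 E=1024/423 F=4599808/4979491] → run B
t=9: vr[A=3072/3121 B=3072/2501 D=1 E=1024/423 F=4599808/4979491] → run F
t=10: vr[A=3072/3121 B=3072/2501 D=1 E=1024/423 F=7160832/4979491] → run A
t=11: vr[A=4096/3121 B=3072/2501 D=1 E=1024/423 F=7160832/4979491] → run D
t=12: vr[A=4096/3121 B=3072/2501 E=1024/423 F=7160832/4979491] → run B
t=13: vr[A=4096/3121 B=4096/2501 E=1024/423 F=7160832/4979491] → run A
t=14: vr[A=5120/3121 B=4096/2501 E=1024/423 F=7160832/4979491] → run F
t=15: vr[A=5120/3121 B=4096/2501 E=1024/423 F=9721856/4979491] → run B
t=16: vr[A=5120/3121 E=1024/423 F=9721856/4979491] → run A
t=17: vr[E=1024/423 F=9721856/4979491] → run F
t=18: vr[E=1024/423 F=12282880/4979491] → run E
t=19: vr[E=2048/423 F=12282880/4979491] → run F
t=20: vr[E=2048/423 F=14843904/4979491] → run F
t=21: vr[E=2048/423] → run E
t=22: (idle)
t=23: (idle)
t=24: (idle)
t=25: (idle)
t=26: (idle)

running at tick 18 = E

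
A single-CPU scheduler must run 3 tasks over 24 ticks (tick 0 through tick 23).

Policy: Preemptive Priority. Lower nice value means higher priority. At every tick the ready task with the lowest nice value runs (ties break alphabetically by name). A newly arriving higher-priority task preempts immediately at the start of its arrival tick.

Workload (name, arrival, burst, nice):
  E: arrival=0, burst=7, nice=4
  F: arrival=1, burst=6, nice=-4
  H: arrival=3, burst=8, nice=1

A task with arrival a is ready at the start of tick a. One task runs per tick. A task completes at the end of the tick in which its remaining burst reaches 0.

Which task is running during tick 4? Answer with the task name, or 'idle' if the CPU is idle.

t=0: ready={E} → run E
t=1: ready={E,F} → run F
t=2: ready={E,F} → run F
t=3: ready={E,F,H} → run F
t=4: ready={E,F,H} → run F
t=5: ready={E,F,H} → run F
t=6: ready={E,F,H} → run F
t=7: ready={E,H} → run H
t=8: ready={E,H} → run H
t=9: ready={E,H} → run H
t=10: ready={E,H} → run H
t=11: ready={E,H} → run H
t=12: ready={E,H} → run H
t=13: ready={E,H} → run H
t=14: ready={E,H} → run H
t=15: ready={E} → run E
t=16: ready={E} → run E
t=17: ready={E} → run E
t=18: ready={E} → run E
t=19: ready={E} → run E
t=20: ready={E} → run E
t=21: (idle)
t=22: (idle)
t=23: (idle)

running at tick 4 = F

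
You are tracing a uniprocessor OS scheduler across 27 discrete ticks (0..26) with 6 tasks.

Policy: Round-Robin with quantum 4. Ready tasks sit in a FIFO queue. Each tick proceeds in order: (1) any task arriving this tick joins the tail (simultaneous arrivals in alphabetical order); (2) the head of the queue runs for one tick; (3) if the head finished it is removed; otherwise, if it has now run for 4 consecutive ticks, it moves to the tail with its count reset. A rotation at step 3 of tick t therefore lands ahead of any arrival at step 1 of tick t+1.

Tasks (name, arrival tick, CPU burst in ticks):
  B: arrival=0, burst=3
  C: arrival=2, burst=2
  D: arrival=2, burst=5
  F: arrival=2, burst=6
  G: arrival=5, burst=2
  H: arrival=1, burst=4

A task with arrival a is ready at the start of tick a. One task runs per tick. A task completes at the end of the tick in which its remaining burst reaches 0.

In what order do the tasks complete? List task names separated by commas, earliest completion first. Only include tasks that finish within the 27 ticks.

t=0: queue=[B] q_used=0 → run B
t=1: queue=[B,H] q_used=1 → run B
t=2: queue=[B,H,C,D,F] q_used=2 → run B
t=3: queue=[H,C,D,F] q_used=0 → run H
t=4: queue=[H,C,D,F] q_used=1 → run H
t=5: queue=[H,C,D,F,G] q_used=2 → run H
t=6: queue=[H,C,D,F,G] q_used=3 → run H
t=7: queue=[C,D,F,G] q_used=0 → run C
t=8: queue=[C,D,F,G] q_used=1 → run C
t=9: queue=[D,F,G] q_used=0 → run D
t=10: queue=[D,F,G] q_used=1 → run D
t=11: queue=[D,F,G] q_used=2 → run D
t=12: queue=[D,F,G] q_used=3 → run D
t=13: queue=[F,G,D] q_used=0 → run F
t=14: queue=[F,G,D] q_used=1 → run F
t=15: queue=[F,G,D] q_used=2 → run F
t=16: queue=[F,G,D] q_used=3 → run F
t=17: queue=[G,D,F] q_used=0 → run G
t=18: queue=[G,D,F] q_used=1 → run G
t=19: queue=[D,F] q_used=0 → run D
t=20: queue=[F] q_used=0 → run F
t=21: queue=[F] q_used=1 → run F
t=22: (idle)
t=23: (idle)
t=24: (idle)
t=25: (idle)
t=26: (idle)

completion order = B, H, C, G, D, F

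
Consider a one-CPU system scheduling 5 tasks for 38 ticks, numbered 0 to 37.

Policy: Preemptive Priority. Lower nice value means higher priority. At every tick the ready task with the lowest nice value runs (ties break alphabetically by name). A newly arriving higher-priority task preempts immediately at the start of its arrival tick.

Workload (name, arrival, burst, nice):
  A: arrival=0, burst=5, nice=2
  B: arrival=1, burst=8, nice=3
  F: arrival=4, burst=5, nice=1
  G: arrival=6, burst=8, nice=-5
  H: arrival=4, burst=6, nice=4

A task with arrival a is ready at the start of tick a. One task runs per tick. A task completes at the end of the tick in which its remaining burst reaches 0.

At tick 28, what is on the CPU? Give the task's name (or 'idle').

running at tick 28 = H

t=0: ready={A} → run A
t=1: ready={A,B} → run A
t=2: ready={A,B} → run A
t=3: ready={A,B} → run A
t=4: ready={A,B,F,H} → run F
t=5: ready={A,B,F,H} → run F
t=6: ready={A,B,F,G,H} → run G
t=7: ready={A,B,F,G,H} → run G
t=8: ready={A,B,F,G,H} → run G
t=9: ready={A,B,F,G,H} → run G
t=10: ready={A,B,F,G,H} → run G
t=11: ready={A,B,F,G,H} → run G
t=12: ready={A,B,F,G,H} → run G
t=13: ready={A,B,F,G,H} → run G
t=14: ready={A,B,F,H} → run F
t=15: ready={A,B,F,H} → run F
t=16: ready={A,B,F,H} → run F
t=17: ready={A,B,H} → run A
t=18: ready={B,H} → run B
t=19: ready={B,H} → run B
t=20: ready={B,H} → run B
t=21: ready={B,H} → run B
t=22: ready={B,H} → run B
t=23: ready={B,H} → run B
t=24: ready={B,H} → run B
t=25: ready={B,H} → run B
t=26: ready={H} → run H
t=27: ready={H} → run H
t=28: ready={H} → run H
t=29: ready={H} → run H
t=30: ready={H} → run H
t=31: ready={H} → run H
t=32: (idle)
t=33: (idle)
t=34: (idle)
t=35: (idle)
t=36: (idle)
t=37: (idle)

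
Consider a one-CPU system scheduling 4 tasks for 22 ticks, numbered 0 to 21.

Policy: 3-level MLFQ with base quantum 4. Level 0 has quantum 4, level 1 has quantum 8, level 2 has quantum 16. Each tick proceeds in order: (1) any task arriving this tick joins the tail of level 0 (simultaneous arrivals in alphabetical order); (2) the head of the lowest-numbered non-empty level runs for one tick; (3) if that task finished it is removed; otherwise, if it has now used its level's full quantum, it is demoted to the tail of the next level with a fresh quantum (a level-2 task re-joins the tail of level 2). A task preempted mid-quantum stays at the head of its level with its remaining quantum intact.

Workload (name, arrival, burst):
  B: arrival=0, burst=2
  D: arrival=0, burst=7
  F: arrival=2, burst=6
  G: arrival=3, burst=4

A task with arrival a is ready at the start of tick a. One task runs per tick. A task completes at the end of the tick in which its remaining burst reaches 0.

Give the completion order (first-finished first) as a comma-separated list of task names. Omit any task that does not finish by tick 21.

t=0: L0/L1/L2 = BD/-/- → run B
t=1: L0/L1/L2 = BD/-/- → run B
t=2: L0/L1/L2 = DF/-/- → run D
t=3: L0/L1/L2 = DFG/-/- → run D
t=4: L0/L1/L2 = DFG/-/- → run D
t=5: L0/L1/L2 = DFG/-/- → run D
t=6: L0/L1/L2 = FG/D/- → run F
t=7: L0/L1/L2 = FG/D/- → run F
t=8: L0/L1/L2 = FG/D/- → run F
t=9: L0/L1/L2 = FG/D/- → run F
t=10: L0/L1/L2 = G/DF/- → run G
t=11: L0/L1/L2 = G/DF/- → run G
t=12: L0/L1/L2 = G/DF/- → run G
t=13: L0/L1/L2 = G/DF/- → run G
t=14: L0/L1/L2 = -/DF/- → run D
t=15: L0/L1/L2 = -/DF/- → run D
t=16: L0/L1/L2 = -/DF/- → run D
t=17: L0/L1/L2 = -/F/- → run F
t=18: L0/L1/L2 = -/F/- → run F
t=19: (idle)
t=20: (idle)
t=21: (idle)

completion order = B, G, D, F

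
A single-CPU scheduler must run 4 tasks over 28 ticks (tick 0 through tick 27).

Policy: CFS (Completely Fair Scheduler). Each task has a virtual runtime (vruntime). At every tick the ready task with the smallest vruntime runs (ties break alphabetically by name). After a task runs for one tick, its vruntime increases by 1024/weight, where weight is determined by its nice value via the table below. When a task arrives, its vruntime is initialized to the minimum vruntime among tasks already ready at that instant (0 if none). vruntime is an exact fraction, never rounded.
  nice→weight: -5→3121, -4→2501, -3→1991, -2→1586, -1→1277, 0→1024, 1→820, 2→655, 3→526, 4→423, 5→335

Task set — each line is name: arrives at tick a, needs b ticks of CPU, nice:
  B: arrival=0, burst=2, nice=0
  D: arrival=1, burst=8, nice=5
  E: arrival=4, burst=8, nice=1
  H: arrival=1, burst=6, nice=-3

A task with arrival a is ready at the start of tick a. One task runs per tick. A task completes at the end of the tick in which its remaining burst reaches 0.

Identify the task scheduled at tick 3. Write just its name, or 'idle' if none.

running at tick 3 = H

t=0: vr[B=0] → run B
t=1: vr[B=1 D=1 H=1] → run B
t=2: vr[D=1 H=1] → run D
t=3: vr[D=1359/335 H=1] → run H
t=4: vr[D=1359/335 E=3015/1991 H=3015/1991] → run E
t=5: vr[D=1359/335 E=1127771/408155 H=3015/1991] → run H
t=6: vr[D=1359/335 E=1127771/408155 H=4039/1991] → run H
t=7: vr[D=1359/335 E=1127771/408155 H=5063/1991] → run H
t=8: vr[D=1359/335 E=1127771/408155 H=6087/1991] → run E
t=9: vr[D=1359/335 E=1637467/408155 H=6087/1991] → run H
t=10: vr[D=1359/335 E=1637467/408155 H=7111/1991] → run H
t=11: vr[D=1359/335 E=1637467/408155] → run E
t=12: vr[D=1359/335 E=2147163/408155] → run D
t=13: vr[D=2383/335 E=2147163/408155] → run E
t=14: vr[D=2383/335 E=2656859/408155] → run E
t=15: vr[D=2383/335 E=633311/81631] → run D
t=16: vr[D=3407/335 E=633311/81631] → run E
t=17: vr[D=3407/335 E=3676251/408155] → run E
t=18: vr[D=3407/335 E=4185947/408155] → run D
t=19: vr[D=4431/335 E=4185947/408155] → run E
t=20: vr[D=4431/335] → run D
t=21: vr[D=1091/67] → run D
t=22: vr[D=6479/335] → run D
t=23: vr[D=7503/335] → run D
t=24: (idle)
t=25: (idle)
t=26: (idle)
t=27: (idle)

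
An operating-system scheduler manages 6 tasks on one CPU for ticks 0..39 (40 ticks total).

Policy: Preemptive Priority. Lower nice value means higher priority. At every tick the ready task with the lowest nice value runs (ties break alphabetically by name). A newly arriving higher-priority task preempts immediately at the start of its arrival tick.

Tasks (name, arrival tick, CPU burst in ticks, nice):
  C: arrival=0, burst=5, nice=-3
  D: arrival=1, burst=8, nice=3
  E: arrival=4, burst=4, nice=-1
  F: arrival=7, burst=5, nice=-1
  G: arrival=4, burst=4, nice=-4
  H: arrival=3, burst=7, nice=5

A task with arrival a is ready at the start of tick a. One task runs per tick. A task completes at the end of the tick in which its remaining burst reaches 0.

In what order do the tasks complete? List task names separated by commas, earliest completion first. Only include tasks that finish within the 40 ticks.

completion order = G, C, E, F, D, H

t=0: ready={C} → run C
t=1: ready={C,D} → run C
t=2: ready={C,D} → run C
t=3: ready={C,D,H} → run C
t=4: ready={C,D,E,G,H} → run G
t=5: ready={C,D,E,G,H} → run G
t=6: ready={C,D,E,G,H} → run G
t=7: ready={C,D,E,F,G,H} → run G
t=8: ready={C,D,E,F,H} → run C
t=9: ready={D,E,F,H} → run E
t=10: ready={D,E,F,H} → run E
t=11: ready={D,E,F,H} → run E
t=12: ready={D,E,F,H} → run E
t=13: ready={D,F,H} → run F
t=14: ready={D,F,H} → run F
t=15: ready={D,F,H} → run F
t=16: ready={D,F,H} → run F
t=17: ready={D,F,H} → run F
t=18: ready={D,H} → run D
t=19: ready={D,H} → run D
t=20: ready={D,H} → run D
t=21: ready={D,H} → run D
t=22: ready={D,H} → run D
t=23: ready={D,H} → run D
t=24: ready={D,H} → run D
t=25: ready={D,H} → run D
t=26: ready={H} → run H
t=27: ready={H} → run H
t=28: ready={H} → run H
t=29: ready={H} → run H
t=30: ready={H} → run H
t=31: ready={H} → run H
t=32: ready={H} → run H
t=33: (idle)
t=34: (idle)
t=35: (idle)
t=36: (idle)
t=37: (idle)
t=38: (idle)
t=39: (idle)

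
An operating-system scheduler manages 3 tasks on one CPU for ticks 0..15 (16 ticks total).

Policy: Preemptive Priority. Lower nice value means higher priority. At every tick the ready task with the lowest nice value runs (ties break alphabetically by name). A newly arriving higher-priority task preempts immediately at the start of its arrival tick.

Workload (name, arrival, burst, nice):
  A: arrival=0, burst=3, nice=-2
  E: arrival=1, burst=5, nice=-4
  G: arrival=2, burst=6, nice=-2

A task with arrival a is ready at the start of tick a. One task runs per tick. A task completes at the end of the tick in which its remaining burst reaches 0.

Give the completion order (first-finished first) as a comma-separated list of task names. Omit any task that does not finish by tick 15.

t=0: ready={A} → run A
t=1: ready={A,E} → run E
t=2: ready={A,E,G} → run E
t=3: ready={A,E,G} → run E
t=4: ready={A,E,G} → run E
t=5: ready={A,E,G} → run E
t=6: ready={A,G} → run A
t=7: ready={A,G} → run A
t=8: ready={G} → run G
t=9: ready={G} → run G
t=10: ready={G} → run G
t=11: ready={G} → run G
t=12: ready={G} → run G
t=13: ready={G} → run G
t=14: (idle)
t=15: (idle)

completion order = E, A, G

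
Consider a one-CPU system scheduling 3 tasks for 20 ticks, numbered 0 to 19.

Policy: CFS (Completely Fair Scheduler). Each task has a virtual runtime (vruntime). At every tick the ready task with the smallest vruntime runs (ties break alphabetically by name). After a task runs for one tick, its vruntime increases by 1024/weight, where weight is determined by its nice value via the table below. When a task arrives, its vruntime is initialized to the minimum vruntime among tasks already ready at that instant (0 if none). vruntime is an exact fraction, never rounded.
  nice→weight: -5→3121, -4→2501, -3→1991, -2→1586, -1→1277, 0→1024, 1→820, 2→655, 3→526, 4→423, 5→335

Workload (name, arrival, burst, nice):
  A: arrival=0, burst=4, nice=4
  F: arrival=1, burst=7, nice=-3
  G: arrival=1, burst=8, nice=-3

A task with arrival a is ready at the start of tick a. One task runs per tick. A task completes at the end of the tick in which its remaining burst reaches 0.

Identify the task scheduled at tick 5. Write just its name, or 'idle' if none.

running at tick 5 = G

t=0: vr[A=0] → run A
t=1: vr[A=1024/423 F=1024/423 G=1024/423] → run A
t=2: vr[A=2048/423 F=1024/423 G=1024/423] → run F
t=3: vr[A=2048/423 F=2471936/842193 G=1024/423] → run G
t=4: vr[A=2048/423 F=2471936/842193 G=2471936/842193] → run F
t=5: vr[A=2048/423 F=2905088/842193 G=2471936/842193] → run G
t=6: vr[A=2048/423 F=2905088/842193 G=2905088/842193] → run F
t=7: vr[A=2048/423 F=3338240/842193 G=2905088/842193] → run G
t=8: vr[A=2048/423 F=3338240/842193 G=3338240/842193] → run F
t=9: vr[A=2048/423 F=3771392/842193 G=3338240/842193] → run G
t=10: vr[A=2048/423 F=3771392/842193 G=3771392/842193] → run F
t=11: vr[A=2048/423 F=4204544/842193 G=3771392/842193] → run G
t=12: vr[A=2048/423 F=4204544/842193 G=4204544/842193] → run A
t=13: vr[A=1024/141 F=4204544/842193 G=4204544/842193] → run F
t=14: vr[A=1024/141 F=4637696/842193 G=4204544/842193] → run G
t=15: vr[A=1024/141 F=4637696/842193 G=4637696/842193] → run F
t=16: vr[A=1024/141 G=4637696/842193] → run G
t=17: vr[A=1024/141 G=5070848/842193] → run G
t=18: vr[A=1024/141] → run A
t=19: (idle)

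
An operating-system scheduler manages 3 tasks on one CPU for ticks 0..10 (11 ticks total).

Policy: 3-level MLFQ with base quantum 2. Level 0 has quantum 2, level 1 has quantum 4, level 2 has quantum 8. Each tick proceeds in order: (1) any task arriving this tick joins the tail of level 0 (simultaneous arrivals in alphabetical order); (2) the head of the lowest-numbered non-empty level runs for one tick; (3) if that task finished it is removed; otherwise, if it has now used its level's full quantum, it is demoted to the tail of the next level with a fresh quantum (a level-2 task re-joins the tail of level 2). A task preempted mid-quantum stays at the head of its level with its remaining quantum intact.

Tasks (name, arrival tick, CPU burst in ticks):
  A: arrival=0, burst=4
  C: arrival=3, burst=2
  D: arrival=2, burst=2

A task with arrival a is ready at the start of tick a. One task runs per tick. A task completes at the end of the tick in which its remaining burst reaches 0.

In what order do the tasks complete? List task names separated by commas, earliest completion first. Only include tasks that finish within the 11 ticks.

t=0: L0/L1/L2 = A/-/- → run A
t=1: L0/L1/L2 = A/-/- → run A
t=2: L0/L1/L2 = D/A/- → run D
t=3: L0/L1/L2 = DC/A/- → run D
t=4: L0/L1/L2 = C/A/- → run C
t=5: L0/L1/L2 = C/A/- → run C
t=6: L0/L1/L2 = -/A/- → run A
t=7: L0/L1/L2 = -/A/- → run A
t=8: (idle)
t=9: (idle)
t=10: (idle)

completion order = D, C, A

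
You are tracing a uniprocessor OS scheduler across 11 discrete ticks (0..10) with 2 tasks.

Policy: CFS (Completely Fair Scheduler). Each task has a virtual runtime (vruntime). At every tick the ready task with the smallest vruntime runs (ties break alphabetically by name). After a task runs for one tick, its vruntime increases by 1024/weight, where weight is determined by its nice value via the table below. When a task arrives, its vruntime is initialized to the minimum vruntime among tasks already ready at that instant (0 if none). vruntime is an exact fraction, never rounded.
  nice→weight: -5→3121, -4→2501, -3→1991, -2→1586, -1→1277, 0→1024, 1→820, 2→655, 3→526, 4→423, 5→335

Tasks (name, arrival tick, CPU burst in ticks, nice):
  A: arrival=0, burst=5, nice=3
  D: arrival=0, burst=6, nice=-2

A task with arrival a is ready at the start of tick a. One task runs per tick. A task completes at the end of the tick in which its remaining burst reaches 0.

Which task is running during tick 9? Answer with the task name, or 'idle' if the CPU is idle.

t=0: vr[A=0 D=0] → run A
t=1: vr[A=512/263 D=0] → run D
t=2: vr[A=512/263 D=512/793] → run D
t=3: vr[A=512/263 D=1024/793] → run D
t=4: vr[A=512/263 D=1536/793] → run D
t=5: vr[A=512/263 D=2048/793] → run A
t=6: vr[A=1024/263 D=2048/793] → run D
t=7: vr[A=1024/263 D=2560/793] → run D
t=8: vr[A=1024/263] → run A
t=9: vr[A=1536/263] → run A
t=10: vr[A=2048/263] → run A

running at tick 9 = A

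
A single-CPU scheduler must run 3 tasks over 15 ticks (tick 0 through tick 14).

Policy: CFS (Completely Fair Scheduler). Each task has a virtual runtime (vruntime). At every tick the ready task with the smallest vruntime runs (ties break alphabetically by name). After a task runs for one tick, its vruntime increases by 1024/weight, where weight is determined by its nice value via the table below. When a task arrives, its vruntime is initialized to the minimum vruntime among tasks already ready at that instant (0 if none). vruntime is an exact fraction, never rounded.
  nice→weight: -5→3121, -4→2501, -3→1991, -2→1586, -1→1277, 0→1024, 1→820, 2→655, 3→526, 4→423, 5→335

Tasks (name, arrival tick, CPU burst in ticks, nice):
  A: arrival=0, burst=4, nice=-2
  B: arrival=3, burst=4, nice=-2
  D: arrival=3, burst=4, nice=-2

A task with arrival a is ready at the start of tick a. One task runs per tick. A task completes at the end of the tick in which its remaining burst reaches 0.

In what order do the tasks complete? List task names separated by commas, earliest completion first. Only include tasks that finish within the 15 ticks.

t=0: vr[A=0] → run A
t=1: vr[A=512/793] → run A
t=2: vr[A=1024/793] → run A
t=3: vr[A=1536/793 B=1536/793 D=1536/793] → run A
t=4: vr[B=1536/793 D=1536/793] → run B
t=5: vr[B=2048/793 D=1536/793] → run D
t=6: vr[B=2048/793 D=2048/793] → run B
t=7: vr[B=2560/793 D=2048/793] → run D
t=8: vr[B=2560/793 D=2560/793] → run B
t=9: vr[B=3072/793 D=2560/793] → run D
t=10: vr[B=3072/793 D=3072/793] → run B
t=11: vr[D=3072/793] → run D
t=12: (idle)
t=13: (idle)
t=14: (idle)

completion order = A, B, D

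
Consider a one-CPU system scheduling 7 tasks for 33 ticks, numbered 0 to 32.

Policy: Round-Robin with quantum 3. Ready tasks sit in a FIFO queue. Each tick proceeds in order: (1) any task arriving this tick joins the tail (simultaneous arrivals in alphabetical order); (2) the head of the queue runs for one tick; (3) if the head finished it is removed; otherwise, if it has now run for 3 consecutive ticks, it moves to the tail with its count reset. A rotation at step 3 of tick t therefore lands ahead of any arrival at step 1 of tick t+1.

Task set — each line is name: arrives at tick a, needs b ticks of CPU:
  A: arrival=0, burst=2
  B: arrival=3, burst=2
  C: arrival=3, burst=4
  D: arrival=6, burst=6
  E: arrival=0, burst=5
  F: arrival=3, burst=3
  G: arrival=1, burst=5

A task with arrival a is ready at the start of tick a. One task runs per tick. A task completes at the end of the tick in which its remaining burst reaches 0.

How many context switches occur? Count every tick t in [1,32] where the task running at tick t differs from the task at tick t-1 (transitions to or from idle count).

context switches = 11

t=0: queue=[A,E] q_used=0 → run A
t=1: queue=[A,E,G] q_used=1 → run A
t=2: queue=[E,G] q_used=0 → run E
t=3: queue=[E,G,B,C,F] q_used=1 → run E
t=4: queue=[E,G,B,C,F] q_used=2 → run E
t=5: queue=[G,B,C,F,E] q_used=0 → run G
t=6: queue=[G,B,C,F,E,D] q_used=1 → run G
t=7: queue=[G,B,C,F,E,D] q_used=2 → run G
t=8: queue=[B,C,F,E,D,G] q_used=0 → run B
t=9: queue=[B,C,F,E,D,G] q_used=1 → run B
t=10: queue=[C,F,E,D,G] q_used=0 → run C
t=11: queue=[C,F,E,D,G] q_used=1 → run C
t=12: queue=[C,F,E,D,G] q_used=2 → run C
t=13: queue=[F,E,D,G,C] q_used=0 → run F
t=14: queue=[F,E,D,G,C] q_used=1 → run F
t=15: queue=[F,E,D,G,C] q_used=2 → run F
t=16: queue=[E,D,G,C] q_used=0 → run E
t=17: queue=[E,D,G,C] q_used=1 → run E
t=18: queue=[D,G,C] q_used=0 → run D
t=19: queue=[D,G,C] q_used=1 → run D
t=20: queue=[D,G,C] q_used=2 → run D
t=21: queue=[G,C,D] q_used=0 → run G
t=22: queue=[G,C,D] q_used=1 → run G
t=23: queue=[C,D] q_used=0 → run C
t=24: queue=[D] q_used=0 → run D
t=25: queue=[D] q_used=1 → run D
t=26: queue=[D] q_used=2 → run D
t=27: (idle)
t=28: (idle)
t=29: (idle)
t=30: (idle)
t=31: (idle)
t=32: (idle)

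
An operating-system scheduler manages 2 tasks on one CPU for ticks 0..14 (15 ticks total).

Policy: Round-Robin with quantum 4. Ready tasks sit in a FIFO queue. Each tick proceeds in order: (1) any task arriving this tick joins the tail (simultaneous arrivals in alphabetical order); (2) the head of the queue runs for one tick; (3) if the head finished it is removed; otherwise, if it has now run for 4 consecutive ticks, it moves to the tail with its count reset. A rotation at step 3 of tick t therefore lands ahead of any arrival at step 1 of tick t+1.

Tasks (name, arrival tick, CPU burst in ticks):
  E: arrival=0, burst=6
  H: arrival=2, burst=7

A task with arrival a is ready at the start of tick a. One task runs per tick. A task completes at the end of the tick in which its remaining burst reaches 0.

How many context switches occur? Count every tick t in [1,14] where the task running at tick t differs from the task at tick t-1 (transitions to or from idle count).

t=0: queue=[E] q_used=0 → run E
t=1: queue=[E] q_used=1 → run E
t=2: queue=[E,H] q_used=2 → run E
t=3: queue=[E,H] q_used=3 → run E
t=4: queue=[H,E] q_used=0 → run H
t=5: queue=[H,E] q_used=1 → run H
t=6: queue=[H,E] q_used=2 → run H
t=7: queue=[H,E] q_used=3 → run H
t=8: queue=[E,H] q_used=0 → run E
t=9: queue=[E,H] q_used=1 → run E
t=10: queue=[H] q_used=0 → run H
t=11: queue=[H] q_used=1 → run H
t=12: queue=[H] q_used=2 → run H
t=13: (idle)
t=14: (idle)

context switches = 4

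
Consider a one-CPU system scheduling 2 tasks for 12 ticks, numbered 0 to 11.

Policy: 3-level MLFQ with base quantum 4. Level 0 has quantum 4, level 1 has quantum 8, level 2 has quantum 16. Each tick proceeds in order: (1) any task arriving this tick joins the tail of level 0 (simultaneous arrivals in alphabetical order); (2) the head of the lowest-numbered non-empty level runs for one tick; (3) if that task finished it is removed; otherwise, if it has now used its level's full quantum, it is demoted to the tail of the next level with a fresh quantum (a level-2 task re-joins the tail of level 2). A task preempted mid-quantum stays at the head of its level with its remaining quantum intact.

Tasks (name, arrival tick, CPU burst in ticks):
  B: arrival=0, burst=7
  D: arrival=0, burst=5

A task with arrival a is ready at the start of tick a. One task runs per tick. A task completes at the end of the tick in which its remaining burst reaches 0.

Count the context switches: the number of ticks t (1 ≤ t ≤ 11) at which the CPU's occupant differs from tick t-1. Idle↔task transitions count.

t=0: L0/L1/L2 = BD/-/- → run B
t=1: L0/L1/L2 = BD/-/- → run B
t=2: L0/L1/L2 = BD/-/- → run B
t=3: L0/L1/L2 = BD/-/- → run B
t=4: L0/L1/L2 = D/B/- → run D
t=5: L0/L1/L2 = D/B/- → run D
t=6: L0/L1/L2 = D/B/- → run D
t=7: L0/L1/L2 = D/B/- → run D
t=8: L0/L1/L2 = -/BD/- → run B
t=9: L0/L1/L2 = -/BD/- → run B
t=10: L0/L1/L2 = -/BD/- → run B
t=11: L0/L1/L2 = -/D/- → run D

context switches = 3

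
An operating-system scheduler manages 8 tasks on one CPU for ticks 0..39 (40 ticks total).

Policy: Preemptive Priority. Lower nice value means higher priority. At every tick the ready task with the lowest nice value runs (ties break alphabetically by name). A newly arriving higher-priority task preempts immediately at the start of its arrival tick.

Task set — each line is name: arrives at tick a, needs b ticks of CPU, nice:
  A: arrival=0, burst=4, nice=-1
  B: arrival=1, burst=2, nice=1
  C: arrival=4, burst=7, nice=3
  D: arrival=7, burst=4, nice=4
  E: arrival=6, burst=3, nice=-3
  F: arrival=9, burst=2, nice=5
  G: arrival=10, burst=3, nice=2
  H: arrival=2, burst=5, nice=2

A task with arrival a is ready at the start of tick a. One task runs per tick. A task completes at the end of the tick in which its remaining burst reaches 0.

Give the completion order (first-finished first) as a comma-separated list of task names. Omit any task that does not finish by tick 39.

t=0: ready={A} → run A
t=1: ready={A,B} → run A
t=2: ready={A,B,H} → run A
t=3: ready={A,B,H} → run A
t=4: ready={B,C,H} → run B
t=5: ready={B,C,H} → run B
t=6: ready={C,E,H} → run E
t=7: ready={C,D,E,H} → run E
t=8: ready={C,D,E,H} → run E
t=9: ready={C,D,F,H} → run H
t=10: ready={C,D,F,G,H} → run G
t=11: ready={C,D,F,G,H} → run G
t=12: ready={C,D,F,G,H} → run G
t=13: ready={C,D,F,H} → run H
t=14: ready={C,D,F,H} → run H
t=15: ready={C,D,F,H} → run H
t=16: ready={C,D,F,H} → run H
t=17: ready={C,D,F} → run C
t=18: ready={C,D,F} → run C
t=19: ready={C,D,F} → run C
t=20: ready={C,D,F} → run C
t=21: ready={C,D,F} → run C
t=22: ready={C,D,F} → run C
t=23: ready={C,D,F} → run C
t=24: ready={D,F} → run D
t=25: ready={D,F} → run D
t=26: ready={D,F} → run D
t=27: ready={D,F} → run D
t=28: ready={F} → run F
t=29: ready={F} → run F
t=30: (idle)
t=31: (idle)
t=32: (idle)
t=33: (idle)
t=34: (idle)
t=35: (idle)
t=36: (idle)
t=37: (idle)
t=38: (idle)
t=39: (idle)

completion order = A, B, E, G, H, C, D, F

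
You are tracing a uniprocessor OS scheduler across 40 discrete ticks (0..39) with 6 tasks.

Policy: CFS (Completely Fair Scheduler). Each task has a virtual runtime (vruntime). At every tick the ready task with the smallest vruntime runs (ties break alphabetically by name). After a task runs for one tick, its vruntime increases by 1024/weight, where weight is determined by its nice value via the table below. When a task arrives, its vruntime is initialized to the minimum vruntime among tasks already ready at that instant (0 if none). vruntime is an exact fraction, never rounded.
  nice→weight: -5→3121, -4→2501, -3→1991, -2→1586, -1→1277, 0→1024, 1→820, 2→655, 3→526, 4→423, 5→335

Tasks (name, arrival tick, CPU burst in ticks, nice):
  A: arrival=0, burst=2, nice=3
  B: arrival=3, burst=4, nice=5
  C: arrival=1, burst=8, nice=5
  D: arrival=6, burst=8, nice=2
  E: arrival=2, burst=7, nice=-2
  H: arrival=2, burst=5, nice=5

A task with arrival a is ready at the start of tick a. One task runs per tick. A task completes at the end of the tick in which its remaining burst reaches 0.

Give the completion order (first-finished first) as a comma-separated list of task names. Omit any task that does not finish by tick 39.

completion order = A, E, B, D, H, C

t=0: vr[A=0] → run A
t=1: vr[A=512/263 C=512/263] → run A
t=2: vr[C=512/263 E=512/263 H=512/263] → run C
t=3: vr[B=512/263 C=440832/88105 E=512/263 H=512/263] → run B
t=4: vr[B=440832/88105 C=440832/88105 E=512/263 H=512/263] → run E
t=5: vr[B=440832/88105 C=440832/88105 E=540672/208559 H=512/263] → run H
t=6: vr[B=440832/88105 C=440832/88105 D=540672/208559 E=540672/208559 H=440832/88105] → run D
t=7: vr[B=440832/88105 C=440832/88105 D=567704576/136606145 E=540672/208559 H=440832/88105] → run E
t=8: vr[B=440832/88105 C=440832/88105 D=567704576/136606145 E=675328/208559 H=440832/88105] → run E
t=9: vr[B=440832/88105 C=440832/88105 D=567704576/136606145 E=809984/208559 H=440832/88105] → run E
t=10: vr[B=440832/88105 C=440832/88105 D=567704576/136606145 E=944640/208559 H=440832/88105] → run D
t=11: vr[B=440832/88105 C=440832/88105 D=781268992/136606145 E=944640/208559 H=440832/88105] → run E
t=12: vr[B=440832/88105 C=440832/88105 D=781268992/136606145 E=1079296/208559 H=440832/88105] → run B
t=13: vr[B=710144/88105 C=440832/88105 D=781268992/136606145 E=1079296/208559 H=440832/88105] → run C
t=14: vr[B=710144/88105 C=710144/88105 D=781268992/136606145 E=1079296/208559 H=440832/88105] → run H
t=15: vr[B=710144/88105 C=710144/88105 D=781268992/136606145 E=1079296/208559 H=710144/88105] → run E
t=16: vr[B=710144/88105 C=710144/88105 D=781268992/136606145 E=1213952/208559 H=710144/88105] → run D
t=17: vr[B=710144/88105 C=710144/88105 D=994833408/136606145 E=1213952/208559 H=710144/88105] → run E
t=18: vr[B=710144/88105 C=710144/88105 D=994833408/136606145 H=710144/88105] → run D
t=19: vr[B=710144/88105 C=710144/88105 D=1208397824/136606145 H=710144/88105] → run B
t=20: vr[B=979456/88105 C=710144/88105 D=1208397824/136606145 H=710144/88105] → run C
t=21: vr[B=979456/88105 C=979456/88105 D=1208397824/136606145 H=710144/88105] → run H
t=22: vr[B=979456/88105 C=979456/88105 D=1208397824/136606145 H=979456/88105] → run D
t=23: vr[B=979456/88105 C=979456/88105 D=284392448/27321229 H=979456/88105] → run D
t=24: vr[B=979456/88105 C=979456/88105 D=1635526656/136606145 H=979456/88105] → run B
t=25: vr[C=979456/88105 D=1635526656/136606145 H=979456/88105] → run C
t=26: vr[C=1248768/88105 D=1635526656/136606145 H=979456/88105] → run H
t=27: vr[C=1248768/88105 D=1635526656/136606145 H=1248768/88105] → run D
t=28: vr[C=1248768/88105 D=1849091072/136606145 H=1248768/88105] → run D
t=29: vr[C=1248768/88105 H=1248768/88105] → run C
t=30: vr[C=303616/17621 H=1248768/88105] → run H
t=31: vr[C=303616/17621] → run C
t=32: vr[C=1787392/88105] → run C
t=33: vr[C=2056704/88105] → run C
t=34: (idle)
t=35: (idle)
t=36: (idle)
t=37: (idle)
t=38: (idle)
t=39: (idle)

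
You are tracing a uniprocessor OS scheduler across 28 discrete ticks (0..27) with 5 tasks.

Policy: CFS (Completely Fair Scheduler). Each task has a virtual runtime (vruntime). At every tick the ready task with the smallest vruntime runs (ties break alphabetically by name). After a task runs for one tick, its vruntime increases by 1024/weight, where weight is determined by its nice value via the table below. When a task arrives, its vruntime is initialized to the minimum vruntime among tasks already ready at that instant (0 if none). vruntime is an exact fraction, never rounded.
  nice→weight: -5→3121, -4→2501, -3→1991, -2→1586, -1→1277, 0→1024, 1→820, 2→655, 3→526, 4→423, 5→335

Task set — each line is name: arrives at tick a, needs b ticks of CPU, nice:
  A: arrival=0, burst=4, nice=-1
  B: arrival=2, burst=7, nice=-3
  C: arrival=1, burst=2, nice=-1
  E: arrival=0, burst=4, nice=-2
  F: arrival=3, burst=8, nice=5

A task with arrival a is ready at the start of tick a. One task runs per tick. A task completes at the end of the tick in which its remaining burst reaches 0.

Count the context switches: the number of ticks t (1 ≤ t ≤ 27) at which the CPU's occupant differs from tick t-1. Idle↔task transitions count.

t=0: vr[A=0 E=0] → run A
t=1: vr[A=1024/1277 C=0 E=0] → run C
t=2: vr[A=1024/1277 B=0 C=1024/1277 E=0] → run B
t=3: vr[A=1024/1277 B=1024/1991 C=1024/1277 E=0 F=0] → run E
t=4: vr[A=1024/1277 B=1024/1991 C=1024/1277 E=512/793 F=0] → run F
t=5: vr[A=1024/1277 B=1024/1991 C=1024/1277 E=512/793 F=1024/335] → run B
t=6: vr[A=1024/1277 B=2048/1991 C=1024/1277 E=512/793 F=1024/335] → run E
t=7: vr[A=1024/1277 B=2048/1991 C=1024/1277 E=1024/793 F=1024/335] → run A
t=8: vr[A=2048/1277 B=2048/1991 C=1024/1277 E=1024/793 F=1024/335] → run C
t=9: vr[A=2048/1277 B=2048/1991 E=1024/793 F=1024/335] → run B
t=10: vr[A=2048/1277 B=3072/1991 E=1024/793 F=1024/335] → run E
t=11: vr[A=2048/1277 B=3072/1991 E=1536/793 F=1024/335] → run B
t=12: vr[A=2048/1277 B=4096/1991 E=1536/793 F=1024/335] → run A
t=13: vr[A=3072/1277 B=4096/1991 E=1536/793 F=1024/335] → run E
t=14: vr[A=3072/1277 B=4096/1991 F=1024/335] → run B
t=15: vr[A=3072/1277 B=5120/1991 F=1024/335] → run A
t=16: vr[B=5120/1991 F=1024/335] → run B
t=17: vr[B=6144/1991 F=1024/335] → run F
t=18: vr[B=6144/1991 F=2048/335] → run B
t=19: vr[F=2048/335] → run F
t=20: vr[F=3072/335] → run F
t=21: vr[F=4096/335] → run F
t=22: vr[F=1024/67] → run F
t=23: vr[F=6144/335] → run F
t=24: vr[F=7168/335] → run F
t=25: (idle)
t=26: (idle)
t=27: (idle)

context switches = 20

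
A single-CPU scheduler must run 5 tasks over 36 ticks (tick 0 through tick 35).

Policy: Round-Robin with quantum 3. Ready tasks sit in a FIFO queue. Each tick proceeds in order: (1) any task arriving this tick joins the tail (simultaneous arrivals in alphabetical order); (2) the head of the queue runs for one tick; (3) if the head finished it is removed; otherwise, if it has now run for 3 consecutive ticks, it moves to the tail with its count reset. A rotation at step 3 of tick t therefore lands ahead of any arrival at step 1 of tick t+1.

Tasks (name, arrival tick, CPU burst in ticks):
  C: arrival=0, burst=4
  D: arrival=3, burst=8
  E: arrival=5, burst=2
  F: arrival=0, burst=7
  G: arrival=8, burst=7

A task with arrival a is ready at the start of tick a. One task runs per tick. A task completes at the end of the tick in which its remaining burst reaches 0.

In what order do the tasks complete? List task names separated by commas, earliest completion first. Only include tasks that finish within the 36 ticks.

t=0: queue=[C,F] q_used=0 → run C
t=1: queue=[C,F] q_used=1 → run C
t=2: queue=[C,F] q_used=2 → run C
t=3: queue=[F,C,D] q_used=0 → run F
t=4: queue=[F,C,D] q_used=1 → run F
t=5: queue=[F,C,D,E] q_used=2 → run F
t=6: queue=[C,D,E,F] q_used=0 → run C
t=7: queue=[D,E,F] q_used=0 → run D
t=8: queue=[D,E,F,G] q_used=1 → run D
t=9: queue=[D,E,F,G] q_used=2 → run D
t=10: queue=[E,F,G,D] q_used=0 → run E
t=11: queue=[E,F,G,D] q_used=1 → run E
t=12: queue=[F,G,D] q_used=0 → run F
t=13: queue=[F,G,D] q_used=1 → run F
t=14: queue=[F,G,D] q_used=2 → run F
t=15: queue=[G,D,F] q_used=0 → run G
t=16: queue=[G,D,F] q_used=1 → run G
t=17: queue=[G,D,F] q_used=2 → run G
t=18: queue=[D,F,G] q_used=0 → run D
t=19: queue=[D,F,G] q_used=1 → run D
t=20: queue=[D,F,G] q_used=2 → run D
t=21: queue=[F,G,D] q_used=0 → run F
t=22: queue=[G,D] q_used=0 → run G
t=23: queue=[G,D] q_used=1 → run G
t=24: queue=[G,D] q_used=2 → run G
t=25: queue=[D,G] q_used=0 → run D
t=26: queue=[D,G] q_used=1 → run D
t=27: queue=[G] q_used=0 → run G
t=28: (idle)
t=29: (idle)
t=30: (idle)
t=31: (idle)
t=32: (idle)
t=33: (idle)
t=34: (idle)
t=35: (idle)

completion order = C, E, F, D, G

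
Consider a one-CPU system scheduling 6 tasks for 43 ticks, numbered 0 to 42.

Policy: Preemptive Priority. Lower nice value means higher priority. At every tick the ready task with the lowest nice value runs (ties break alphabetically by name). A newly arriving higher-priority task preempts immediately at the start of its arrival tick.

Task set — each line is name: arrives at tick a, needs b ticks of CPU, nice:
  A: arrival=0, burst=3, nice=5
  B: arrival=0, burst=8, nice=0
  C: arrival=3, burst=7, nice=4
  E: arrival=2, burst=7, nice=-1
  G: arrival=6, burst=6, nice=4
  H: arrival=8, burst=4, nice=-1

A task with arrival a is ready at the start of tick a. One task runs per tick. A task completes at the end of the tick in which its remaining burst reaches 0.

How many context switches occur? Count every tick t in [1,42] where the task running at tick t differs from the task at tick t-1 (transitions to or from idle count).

context switches = 7

t=0: ready={A,B} → run B
t=1: ready={A,B} → run B
t=2: ready={A,B,E} → run E
t=3: ready={A,B,C,E} → run E
t=4: ready={A,B,C,E} → run E
t=5: ready={A,B,C,E} → run E
t=6: ready={A,B,C,E,G} → run E
t=7: ready={A,B,C,E,G} → run E
t=8: ready={A,B,C,E,G,H} → run E
t=9: ready={A,B,C,G,H} → run H
t=10: ready={A,B,C,G,H} → run H
t=11: ready={A,B,C,G,H} → run H
t=12: ready={A,B,C,G,H} → run H
t=13: ready={A,B,C,G} → run B
t=14: ready={A,B,C,G} → run B
t=15: ready={A,B,C,G} → run B
t=16: ready={A,B,C,G} → run B
t=17: ready={A,B,C,G} → run B
t=18: ready={A,B,C,G} → run B
t=19: ready={A,C,G} → run C
t=20: ready={A,C,G} → run C
t=21: ready={A,C,G} → run C
t=22: ready={A,C,G} → run C
t=23: ready={A,C,G} → run C
t=24: ready={A,C,G} → run C
t=25: ready={A,C,G} → run C
t=26: ready={A,G} → run G
t=27: ready={A,G} → run G
t=28: ready={A,G} → run G
t=29: ready={A,G} → run G
t=30: ready={A,G} → run G
t=31: ready={A,G} → run G
t=32: ready={A} → run A
t=33: ready={A} → run A
t=34: ready={A} → run A
t=35: (idle)
t=36: (idle)
t=37: (idle)
t=38: (idle)
t=39: (idle)
t=40: (idle)
t=41: (idle)
t=42: (idle)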